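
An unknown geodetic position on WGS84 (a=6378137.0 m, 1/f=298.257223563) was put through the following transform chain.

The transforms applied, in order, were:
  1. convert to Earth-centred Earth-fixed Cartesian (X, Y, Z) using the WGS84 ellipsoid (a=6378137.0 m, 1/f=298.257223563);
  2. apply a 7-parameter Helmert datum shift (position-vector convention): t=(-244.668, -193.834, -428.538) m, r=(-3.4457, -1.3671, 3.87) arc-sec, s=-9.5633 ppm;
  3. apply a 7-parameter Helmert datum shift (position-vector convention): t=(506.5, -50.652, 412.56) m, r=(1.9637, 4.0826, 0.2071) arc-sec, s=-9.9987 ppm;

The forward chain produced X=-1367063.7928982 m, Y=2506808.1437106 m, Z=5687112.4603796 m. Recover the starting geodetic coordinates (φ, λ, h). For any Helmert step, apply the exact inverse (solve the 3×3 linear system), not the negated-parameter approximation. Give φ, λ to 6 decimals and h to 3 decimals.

φ=63.491357°, λ=118.608262°, h=2912.553 m

start: X=-1367063.7929, Y=2506808.1437, Z=5687112.4604 m
→ Helmert⁻¹: X=-1367694.0069, Y=2506939.3736, Z=5686705.8230
→ Helmert⁻¹: X=-1367377.6832, Y=2507087.8328, Z=5687239.6936
→ geod (Bowring, a=6378137.000): φ=63.49135700°, λ=118.60826200°, h=2912.5530 m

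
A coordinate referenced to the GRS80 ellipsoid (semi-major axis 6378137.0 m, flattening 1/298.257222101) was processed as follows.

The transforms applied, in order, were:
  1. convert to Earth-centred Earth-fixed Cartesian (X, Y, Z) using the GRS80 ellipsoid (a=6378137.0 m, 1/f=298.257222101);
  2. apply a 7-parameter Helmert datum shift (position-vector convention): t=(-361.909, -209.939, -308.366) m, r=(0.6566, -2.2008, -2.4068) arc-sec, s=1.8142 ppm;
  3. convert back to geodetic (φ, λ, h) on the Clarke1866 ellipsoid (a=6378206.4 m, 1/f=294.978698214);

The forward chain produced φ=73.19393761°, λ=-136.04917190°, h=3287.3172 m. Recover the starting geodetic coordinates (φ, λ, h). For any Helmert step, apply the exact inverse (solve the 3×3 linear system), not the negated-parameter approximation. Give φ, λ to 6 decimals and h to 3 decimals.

start: φ=73.193938°, λ=-136.049172°, h=3287.317 m
→ ECEF (a=6378206.400, f=1/294.978698214): X=-1332490.9656, Y=-1284563.4069, Z=6086501.4874
→ Helmert⁻¹: X=-1332046.7085, Y=-1284347.3047, Z=6086817.1119
→ geod (Bowring, a=6378137.000): φ=73.19760000°, λ=-136.04444200°, h=3305.0720 m

φ=73.197600°, λ=-136.044442°, h=3305.072 m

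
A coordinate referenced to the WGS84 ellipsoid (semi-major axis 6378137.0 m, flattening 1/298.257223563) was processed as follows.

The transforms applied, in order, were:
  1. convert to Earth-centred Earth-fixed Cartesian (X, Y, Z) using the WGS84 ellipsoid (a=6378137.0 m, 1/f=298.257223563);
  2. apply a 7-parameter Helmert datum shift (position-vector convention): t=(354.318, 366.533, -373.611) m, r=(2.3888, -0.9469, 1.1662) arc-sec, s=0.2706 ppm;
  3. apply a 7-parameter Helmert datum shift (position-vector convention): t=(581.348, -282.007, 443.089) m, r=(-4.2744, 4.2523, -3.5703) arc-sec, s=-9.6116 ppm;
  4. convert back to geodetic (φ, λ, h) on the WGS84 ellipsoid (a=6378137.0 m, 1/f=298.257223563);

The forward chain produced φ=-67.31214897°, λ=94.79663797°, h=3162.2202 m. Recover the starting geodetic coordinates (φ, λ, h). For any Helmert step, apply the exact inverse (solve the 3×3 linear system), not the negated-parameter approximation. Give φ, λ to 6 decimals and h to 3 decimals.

φ=-67.311993°, λ=94.816834°, h=3283.395 m

start: φ=-67.312149°, λ=94.796638°, h=3162.220 m
→ ECEF (a=6378137.000, f=1/298.257223563): X=-206403.8052, Y=2459728.2862, Z=-5864845.6860
→ Helmert⁻¹: X=-206908.8087, Y=2460151.9025, Z=-5865298.4346
→ Helmert⁻¹: X=-207276.0879, Y=2459717.9525, Z=-5864950.7715
→ geod (Bowring, a=6378137.000): φ=-67.31199300°, λ=94.81683400°, h=3283.3950 m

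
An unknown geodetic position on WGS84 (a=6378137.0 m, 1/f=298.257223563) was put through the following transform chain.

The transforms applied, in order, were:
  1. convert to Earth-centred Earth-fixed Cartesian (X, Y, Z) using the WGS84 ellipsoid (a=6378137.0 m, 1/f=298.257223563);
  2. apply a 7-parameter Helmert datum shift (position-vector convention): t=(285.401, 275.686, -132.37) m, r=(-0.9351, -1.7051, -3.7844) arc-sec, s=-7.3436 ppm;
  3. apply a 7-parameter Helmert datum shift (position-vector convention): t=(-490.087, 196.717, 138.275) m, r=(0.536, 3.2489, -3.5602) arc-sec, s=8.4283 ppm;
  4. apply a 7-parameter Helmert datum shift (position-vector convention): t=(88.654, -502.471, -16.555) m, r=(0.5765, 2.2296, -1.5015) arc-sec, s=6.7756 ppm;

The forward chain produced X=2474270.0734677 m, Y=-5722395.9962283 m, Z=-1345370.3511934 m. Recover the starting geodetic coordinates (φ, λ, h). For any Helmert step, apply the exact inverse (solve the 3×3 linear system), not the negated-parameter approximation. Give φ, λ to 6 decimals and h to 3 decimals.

start: X=2474270.0735, Y=-5722395.9962, Z=-1345370.3512 m
→ Helmert⁻¹: X=2474220.8494, Y=-5721840.5052, Z=-1345301.9436
→ Helmert⁻¹: X=2474810.0329, Y=-5721949.7756, Z=-1345375.0288
→ Helmert⁻¹: X=2474636.6702, Y=-5722215.9819, Z=-1345298.9362
→ geod (Bowring, a=6378137.000): φ=-12.25655100°, λ=-66.61338800°, h=703.6160 m

φ=-12.256551°, λ=-66.613388°, h=703.616 m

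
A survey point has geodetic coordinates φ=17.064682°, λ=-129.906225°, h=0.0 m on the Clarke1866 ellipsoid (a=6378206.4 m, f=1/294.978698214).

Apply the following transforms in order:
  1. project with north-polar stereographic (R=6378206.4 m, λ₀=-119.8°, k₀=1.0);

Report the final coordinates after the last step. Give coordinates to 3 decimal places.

E=-1654385.336 m, N=-9281825.163 m

start: φ=17.064682°, λ=-129.906225°, h=0.000 m
→ stereo (R=6378206.4, λ₀=-119.8°): E=-1654385.3364, N=-9281825.1634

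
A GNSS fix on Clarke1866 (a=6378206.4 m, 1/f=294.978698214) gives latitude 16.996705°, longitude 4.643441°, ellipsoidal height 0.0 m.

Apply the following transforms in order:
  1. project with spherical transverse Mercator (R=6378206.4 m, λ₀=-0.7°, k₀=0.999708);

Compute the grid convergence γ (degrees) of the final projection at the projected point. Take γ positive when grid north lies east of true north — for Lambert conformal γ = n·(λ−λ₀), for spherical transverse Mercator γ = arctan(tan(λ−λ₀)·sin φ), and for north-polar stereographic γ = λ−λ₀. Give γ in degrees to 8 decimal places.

start: φ=16.996705°, λ=4.643441°, h=0.000 m
→ into tm (λ₀=-0.7°): φ=16.99670500°, λ−λ₀=5.34344100°
convergence γ = 1.56613119°

1.56613119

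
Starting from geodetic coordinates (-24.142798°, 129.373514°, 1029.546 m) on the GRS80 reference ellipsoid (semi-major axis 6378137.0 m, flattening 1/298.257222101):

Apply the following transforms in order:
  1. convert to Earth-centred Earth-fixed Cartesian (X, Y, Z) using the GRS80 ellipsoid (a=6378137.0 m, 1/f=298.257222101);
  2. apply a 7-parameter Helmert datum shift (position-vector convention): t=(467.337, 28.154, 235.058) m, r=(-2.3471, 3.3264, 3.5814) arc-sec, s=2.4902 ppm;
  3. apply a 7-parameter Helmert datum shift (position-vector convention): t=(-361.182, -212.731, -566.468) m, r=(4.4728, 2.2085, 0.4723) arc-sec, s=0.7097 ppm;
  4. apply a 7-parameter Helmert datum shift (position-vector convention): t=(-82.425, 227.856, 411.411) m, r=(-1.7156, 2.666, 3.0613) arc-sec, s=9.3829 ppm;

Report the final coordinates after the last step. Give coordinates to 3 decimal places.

X=-3695147.307 m, Y=4502423.157 m, Z=-2592942.080 m

start: φ=-24.142798°, λ=129.373514°, h=1029.546 m
→ ECEF (a=6378137.000, f=1/298.257222101): X=-3694866.1360, Y=4502445.5309, Z=-2593145.3047
→ Helmert 7p (PV): X=-3694527.9960, Y=4502391.2347, Z=-2592908.3512
→ Helmert 7p (PV): X=-3694929.8721, Y=4502229.4660, Z=-2593339.4684
→ Helmert 7p (PV): X=-3695147.3067, Y=4502423.1566, Z=-2592942.0800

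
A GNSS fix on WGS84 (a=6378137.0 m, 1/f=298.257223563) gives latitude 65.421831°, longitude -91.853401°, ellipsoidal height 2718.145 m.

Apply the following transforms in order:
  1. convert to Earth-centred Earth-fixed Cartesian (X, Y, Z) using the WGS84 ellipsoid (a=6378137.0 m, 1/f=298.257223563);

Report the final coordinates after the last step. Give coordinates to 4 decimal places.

start: φ=65.421831°, λ=-91.853401°, h=2718.145 m
→ ECEF (a=6378137.000, f=1/298.257223563): X=-86075.5229, Y=-2659998.5001, Z=5779901.3546

X=-86075.5229 m, Y=-2659998.5001 m, Z=5779901.3546 m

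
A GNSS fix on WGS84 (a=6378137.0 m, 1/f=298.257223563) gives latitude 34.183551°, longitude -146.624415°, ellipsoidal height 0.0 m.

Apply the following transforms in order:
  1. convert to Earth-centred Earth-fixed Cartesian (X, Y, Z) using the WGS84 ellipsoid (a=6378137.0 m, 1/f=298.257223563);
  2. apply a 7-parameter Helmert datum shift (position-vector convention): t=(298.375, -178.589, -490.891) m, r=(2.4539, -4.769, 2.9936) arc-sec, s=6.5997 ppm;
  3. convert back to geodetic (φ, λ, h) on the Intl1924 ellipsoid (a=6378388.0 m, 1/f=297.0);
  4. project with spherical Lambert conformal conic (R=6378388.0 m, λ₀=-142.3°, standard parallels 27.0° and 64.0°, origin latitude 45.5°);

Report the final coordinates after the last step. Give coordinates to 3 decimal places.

E=-385281.602 m, N=-1193487.075 m

start: φ=34.183551°, λ=-146.624415°, h=0.000 m
→ ECEF (a=6378137.000, f=1/298.257223563): X=-4410776.4427, Y=-2905675.2444, Z=3563307.6849
→ Helmert 7p (PV): X=-4410547.3930, Y=-2905979.4181, Z=3562703.7609
→ geod (Bowring, a=6378388.000): φ=34.17993284°, λ=-146.62029269°, h=-581.3178 m
→ lcc (R=6378388.0, λ₀=-142.3°): E=-385281.6015, N=-1193487.0754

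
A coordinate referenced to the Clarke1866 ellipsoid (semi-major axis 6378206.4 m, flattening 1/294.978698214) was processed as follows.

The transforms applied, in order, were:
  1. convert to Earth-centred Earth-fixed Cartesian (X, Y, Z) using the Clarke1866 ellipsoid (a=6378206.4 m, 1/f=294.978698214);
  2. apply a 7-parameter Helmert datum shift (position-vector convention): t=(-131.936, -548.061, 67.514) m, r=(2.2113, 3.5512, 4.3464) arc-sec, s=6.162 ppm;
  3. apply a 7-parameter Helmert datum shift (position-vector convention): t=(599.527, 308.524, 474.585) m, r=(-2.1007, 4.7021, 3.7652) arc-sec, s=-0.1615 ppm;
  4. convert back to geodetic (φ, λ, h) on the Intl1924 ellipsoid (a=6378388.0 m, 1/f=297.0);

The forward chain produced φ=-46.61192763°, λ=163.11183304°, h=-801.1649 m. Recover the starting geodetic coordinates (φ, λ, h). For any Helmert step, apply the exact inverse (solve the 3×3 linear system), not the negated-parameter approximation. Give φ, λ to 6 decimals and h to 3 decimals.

start: φ=-46.611928°, λ=163.111833°, h=-801.165 m
→ ECEF (a=6378388.000, f=1/297.0): X=-4199521.4475, Y=1274964.8614, Z=-4611738.6653
→ Helmert⁻¹: X=-4199993.2388, Y=1274780.1846, Z=-4612296.7571
→ Helmert⁻¹: X=-4199729.1384, Y=1275359.4352, Z=-4612421.8281
→ geod (Bowring, a=6378206.400): φ=-46.61541700°, λ=163.10769200°, h=169.4490 m

φ=-46.615417°, λ=163.107692°, h=169.449 m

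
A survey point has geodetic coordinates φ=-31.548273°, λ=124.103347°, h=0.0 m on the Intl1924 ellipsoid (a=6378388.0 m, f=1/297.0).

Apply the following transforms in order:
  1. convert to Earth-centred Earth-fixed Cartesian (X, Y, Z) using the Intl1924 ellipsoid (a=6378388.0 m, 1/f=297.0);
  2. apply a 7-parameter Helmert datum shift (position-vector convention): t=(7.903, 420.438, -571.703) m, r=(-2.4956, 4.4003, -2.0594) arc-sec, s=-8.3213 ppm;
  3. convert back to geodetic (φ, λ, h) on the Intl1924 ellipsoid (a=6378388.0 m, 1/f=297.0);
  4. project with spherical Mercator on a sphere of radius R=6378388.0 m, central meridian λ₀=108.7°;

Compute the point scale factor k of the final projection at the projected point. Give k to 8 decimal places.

start: φ=-31.548273°, λ=124.103347°, h=0.000 m
→ ECEF (a=6378388.000, f=1/297.0): X=-3050514.2094, Y=4505023.7647, Z=-3317898.4841
→ Helmert 7p (PV): X=-3050506.7242, Y=4505397.0290, Z=-3318432.0069
→ geod (Bowring, a=6378388.000): φ=-31.55093462°, λ=124.10107788°, h=538.9740 m
→ into merc (λ₀=108.7°): φ=-31.55093462°, λ−λ₀=15.40107788°
scale k = 1.17346743

1.17346743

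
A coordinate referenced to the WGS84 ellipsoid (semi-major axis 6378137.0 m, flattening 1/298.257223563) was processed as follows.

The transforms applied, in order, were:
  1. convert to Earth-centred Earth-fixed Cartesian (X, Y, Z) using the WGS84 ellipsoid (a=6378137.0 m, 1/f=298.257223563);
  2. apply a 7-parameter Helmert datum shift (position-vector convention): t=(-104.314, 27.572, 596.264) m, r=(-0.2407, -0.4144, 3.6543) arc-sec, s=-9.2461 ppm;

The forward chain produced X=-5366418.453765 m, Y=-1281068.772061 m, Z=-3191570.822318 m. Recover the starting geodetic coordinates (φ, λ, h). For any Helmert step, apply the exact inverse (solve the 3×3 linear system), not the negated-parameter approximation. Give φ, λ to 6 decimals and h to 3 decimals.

φ=-30.220376°, λ=-166.574196°, h=1351.893 m

start: X=-5366418.4538, Y=-1281068.7721, Z=-3191570.8223 m
→ Helmert⁻¹: X=-5366392.8661, Y=-1281009.3903, Z=-3192187.3151
→ geod (Bowring, a=6378137.000): φ=-30.22037600°, λ=-166.57419600°, h=1351.8930 m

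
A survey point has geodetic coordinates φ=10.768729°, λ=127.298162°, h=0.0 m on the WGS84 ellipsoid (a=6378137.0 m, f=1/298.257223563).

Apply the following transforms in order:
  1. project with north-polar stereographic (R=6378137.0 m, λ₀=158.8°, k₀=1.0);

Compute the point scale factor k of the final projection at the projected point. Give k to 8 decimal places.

start: φ=10.768729°, λ=127.298162°, h=0.000 m
→ into stereo (λ₀=158.8°): φ=10.76872900°, λ−λ₀=-31.50183800°
scale k = 1.68513977

1.68513977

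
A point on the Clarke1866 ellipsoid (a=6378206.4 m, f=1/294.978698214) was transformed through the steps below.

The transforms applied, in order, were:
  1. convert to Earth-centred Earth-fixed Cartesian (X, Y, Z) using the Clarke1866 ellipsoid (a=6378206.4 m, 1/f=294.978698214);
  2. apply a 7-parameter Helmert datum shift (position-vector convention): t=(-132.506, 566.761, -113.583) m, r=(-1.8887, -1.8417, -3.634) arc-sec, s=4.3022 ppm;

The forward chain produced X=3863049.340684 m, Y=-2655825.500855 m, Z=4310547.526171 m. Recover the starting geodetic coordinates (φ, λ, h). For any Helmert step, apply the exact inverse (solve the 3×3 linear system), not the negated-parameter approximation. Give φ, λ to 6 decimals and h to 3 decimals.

start: X=3863049.3407, Y=-2655825.5009, Z=4310547.5262 m
→ Helmert⁻¹: X=3863250.5149, Y=-2656352.2409, Z=4310583.7463
→ geod (Bowring, a=6378206.400): φ=42.78992500°, λ=-34.51222400°, h=559.8790 m

φ=42.789925°, λ=-34.512224°, h=559.879 m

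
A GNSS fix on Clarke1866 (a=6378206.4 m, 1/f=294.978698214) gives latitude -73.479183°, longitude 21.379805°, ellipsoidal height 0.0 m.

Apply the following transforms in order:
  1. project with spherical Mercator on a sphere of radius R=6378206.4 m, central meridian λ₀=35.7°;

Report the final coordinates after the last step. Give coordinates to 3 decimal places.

E=-1594134.161 m, N=-12308603.179 m

start: φ=-73.479183°, λ=21.379805°, h=0.000 m
→ merc (R=6378206.4, λ₀=35.7°): E=-1594134.1609, N=-12308603.1787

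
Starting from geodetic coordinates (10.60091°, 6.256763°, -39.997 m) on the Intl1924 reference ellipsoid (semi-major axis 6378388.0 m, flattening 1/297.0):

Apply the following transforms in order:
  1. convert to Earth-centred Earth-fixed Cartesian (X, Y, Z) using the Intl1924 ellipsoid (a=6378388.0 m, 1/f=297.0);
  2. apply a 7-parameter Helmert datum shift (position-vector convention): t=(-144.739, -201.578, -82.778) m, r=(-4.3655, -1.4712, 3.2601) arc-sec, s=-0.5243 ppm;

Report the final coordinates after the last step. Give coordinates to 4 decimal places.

X=6232682.7538 m, Y=683273.8640 m, Z=1165596.0564 m

start: φ=10.600910°, λ=6.256763°, h=-39.997 m
→ ECEF (a=6378388.000, f=1/297.0): X=6232849.8755, Y=683352.6172, Z=1165649.4522
→ Helmert 7p (PV): X=6232682.7538, Y=683273.8640, Z=1165596.0564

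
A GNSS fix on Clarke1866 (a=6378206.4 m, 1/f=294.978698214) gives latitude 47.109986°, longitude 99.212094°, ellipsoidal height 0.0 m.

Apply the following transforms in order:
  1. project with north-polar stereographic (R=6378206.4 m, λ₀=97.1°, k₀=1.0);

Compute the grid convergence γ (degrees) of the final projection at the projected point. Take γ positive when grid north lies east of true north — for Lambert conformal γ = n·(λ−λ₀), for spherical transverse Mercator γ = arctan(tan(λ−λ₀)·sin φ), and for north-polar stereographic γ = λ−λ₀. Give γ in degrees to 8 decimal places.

2.11209400

start: φ=47.109986°, λ=99.212094°, h=0.000 m
→ into stereo (λ₀=97.1°): φ=47.10998600°, λ−λ₀=2.11209400°
convergence γ = 2.11209400°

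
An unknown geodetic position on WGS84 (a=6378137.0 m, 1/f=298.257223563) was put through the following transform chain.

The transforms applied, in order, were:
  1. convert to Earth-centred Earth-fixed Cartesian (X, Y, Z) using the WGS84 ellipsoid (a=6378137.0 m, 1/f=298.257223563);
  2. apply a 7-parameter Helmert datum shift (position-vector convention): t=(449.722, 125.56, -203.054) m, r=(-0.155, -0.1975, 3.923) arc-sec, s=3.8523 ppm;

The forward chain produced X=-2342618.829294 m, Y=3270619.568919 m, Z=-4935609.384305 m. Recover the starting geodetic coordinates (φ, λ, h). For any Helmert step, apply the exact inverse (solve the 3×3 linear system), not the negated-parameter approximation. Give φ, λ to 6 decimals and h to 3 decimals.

φ=-51.002328°, λ=125.617749°, h=2155.271 m

start: X=-2342618.8293, Y=3270619.5689, Z=-4935609.3843 m
→ Helmert⁻¹: X=-2343002.0478, Y=3270529.6809, Z=-4935382.6166
→ geod (Bowring, a=6378137.000): φ=-51.00232800°, λ=125.61774900°, h=2155.2710 m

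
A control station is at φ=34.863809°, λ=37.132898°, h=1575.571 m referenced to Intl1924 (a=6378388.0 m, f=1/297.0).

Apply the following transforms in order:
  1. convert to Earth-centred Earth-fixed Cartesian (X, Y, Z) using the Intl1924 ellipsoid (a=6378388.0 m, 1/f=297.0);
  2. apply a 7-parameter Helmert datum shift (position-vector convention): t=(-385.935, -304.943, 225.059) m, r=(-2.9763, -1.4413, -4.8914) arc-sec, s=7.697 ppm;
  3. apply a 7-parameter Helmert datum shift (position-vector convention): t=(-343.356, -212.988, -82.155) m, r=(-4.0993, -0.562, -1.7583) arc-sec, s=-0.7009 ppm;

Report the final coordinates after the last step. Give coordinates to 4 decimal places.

X=4177370.4512 m, Y=3163066.0255 m, Z=3626537.2887 m

start: φ=34.863809°, λ=37.132898°, h=1575.571 m
→ ECEF (a=6378388.000, f=1/297.0): X=4178003.7469, Y=3163572.1106, Z=3626436.9519
→ Helmert 7p (PV): X=4177699.6517, Y=3163244.7670, Z=3626673.4690
→ Helmert 7p (PV): X=4177370.4512, Y=3163066.0255, Z=3626537.2887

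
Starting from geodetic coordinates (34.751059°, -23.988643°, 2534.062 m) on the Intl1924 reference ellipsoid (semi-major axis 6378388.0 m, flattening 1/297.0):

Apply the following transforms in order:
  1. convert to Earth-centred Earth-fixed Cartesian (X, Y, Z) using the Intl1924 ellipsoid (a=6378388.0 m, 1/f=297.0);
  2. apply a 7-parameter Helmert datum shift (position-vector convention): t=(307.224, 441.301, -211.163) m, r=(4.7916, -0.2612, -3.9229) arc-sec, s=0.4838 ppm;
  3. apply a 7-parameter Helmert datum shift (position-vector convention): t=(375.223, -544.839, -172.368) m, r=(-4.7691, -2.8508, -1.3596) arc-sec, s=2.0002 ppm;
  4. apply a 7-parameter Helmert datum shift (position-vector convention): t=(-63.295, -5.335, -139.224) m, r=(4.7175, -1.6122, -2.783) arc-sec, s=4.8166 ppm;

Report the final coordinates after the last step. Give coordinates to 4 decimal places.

start: φ=34.751059°, λ=-23.988643°, h=2534.062 m
→ ECEF (a=6378388.000, f=1/297.0): X=4795194.5757, Y=-2133819.3738, Z=3616710.3718
→ Helmert 7p (PV): X=4795458.9571, Y=-2133554.3212, Z=3616457.4615
→ Helmert 7p (PV): X=4795779.7251, Y=-2134051.4201, Z=3616407.9362
→ Helmert 7p (PV): X=4795682.4694, Y=-2134214.4522, Z=3616274.8075

X=4795682.4694 m, Y=-2134214.4522 m, Z=3616274.8075 m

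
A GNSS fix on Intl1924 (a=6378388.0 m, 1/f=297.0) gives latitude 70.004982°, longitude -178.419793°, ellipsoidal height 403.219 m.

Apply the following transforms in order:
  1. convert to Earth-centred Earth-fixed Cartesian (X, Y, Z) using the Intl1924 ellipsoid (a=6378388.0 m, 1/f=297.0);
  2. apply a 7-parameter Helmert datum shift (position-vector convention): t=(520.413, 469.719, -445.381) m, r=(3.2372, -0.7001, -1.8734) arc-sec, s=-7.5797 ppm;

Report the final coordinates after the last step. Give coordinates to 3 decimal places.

X=-2186308.667 m, Y=-59931.206 m, Z=5971249.928 m

start: φ=70.004982°, λ=-178.419793°, h=403.219 m
→ ECEF (a=6378388.000, f=1/297.0): X=-2186824.8389, Y=-60327.5213, Z=5971748.9427
→ Helmert 7p (PV): X=-2186308.6674, Y=-59931.2056, Z=5971249.9284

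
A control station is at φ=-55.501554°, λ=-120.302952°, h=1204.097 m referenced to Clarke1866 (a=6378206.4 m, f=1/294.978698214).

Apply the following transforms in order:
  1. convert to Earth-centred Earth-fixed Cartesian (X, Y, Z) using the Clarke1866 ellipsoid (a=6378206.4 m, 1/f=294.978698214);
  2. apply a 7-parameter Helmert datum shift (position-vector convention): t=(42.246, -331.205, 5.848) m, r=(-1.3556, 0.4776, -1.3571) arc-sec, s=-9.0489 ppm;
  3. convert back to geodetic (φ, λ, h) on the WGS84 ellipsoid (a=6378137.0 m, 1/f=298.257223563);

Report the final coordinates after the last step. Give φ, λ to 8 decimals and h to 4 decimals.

start: φ=-55.501554°, λ=-120.302952°, h=1204.097 m
→ ECEF (a=6378206.400, f=1/294.978698214): X=-1827322.0178, Y=-3126717.0248, Z=-5234000.3079
→ Helmert 7p (PV): X=-1827295.9273, Y=-3127042.3121, Z=-5233922.3179
→ geod (Bowring, a=6378137.000): φ=-55.49717913°, λ=-120.29999915°, h=1199.4341 m

φ=-55.49717913°, λ=-120.29999915°, h=1199.4341 m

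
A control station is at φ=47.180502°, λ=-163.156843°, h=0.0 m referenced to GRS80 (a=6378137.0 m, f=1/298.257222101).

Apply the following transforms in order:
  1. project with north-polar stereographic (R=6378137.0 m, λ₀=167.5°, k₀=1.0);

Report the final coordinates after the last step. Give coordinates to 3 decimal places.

E=2450996.219 m, N=-4359925.643 m

start: φ=47.180502°, λ=-163.156843°, h=0.000 m
→ stereo (R=6378137.0, λ₀=167.5°): E=2450996.2189, N=-4359925.6434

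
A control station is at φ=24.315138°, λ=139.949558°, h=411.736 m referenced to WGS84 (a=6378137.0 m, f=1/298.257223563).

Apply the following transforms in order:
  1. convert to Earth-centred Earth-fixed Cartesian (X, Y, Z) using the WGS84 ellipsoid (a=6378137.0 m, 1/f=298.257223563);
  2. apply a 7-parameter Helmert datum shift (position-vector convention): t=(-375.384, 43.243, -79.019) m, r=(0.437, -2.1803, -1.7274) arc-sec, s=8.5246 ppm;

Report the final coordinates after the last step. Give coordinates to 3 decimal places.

start: φ=24.315138°, λ=139.949558°, h=411.736 m
→ ECEF (a=6378137.000, f=1/298.257223563): X=-4452050.4152, Y=3742397.9602, Z=2610300.9131
→ Helmert 7p (PV): X=-4452460.0016, Y=3742504.8601, Z=2610205.0144

X=-4452460.002 m, Y=3742504.860 m, Z=2610205.014 m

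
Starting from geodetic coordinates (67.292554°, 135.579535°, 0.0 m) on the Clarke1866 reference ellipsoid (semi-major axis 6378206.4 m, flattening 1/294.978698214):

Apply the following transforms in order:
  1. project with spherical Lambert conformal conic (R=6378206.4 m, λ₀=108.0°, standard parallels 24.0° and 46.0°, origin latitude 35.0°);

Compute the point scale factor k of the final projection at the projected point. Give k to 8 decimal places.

start: φ=67.292554°, λ=135.579535°, h=0.000 m
→ into lcc (λ₀=108.0°): φ=67.29255400°, λ−λ₀=27.57953500°
scale k = 1.20197041

1.20197041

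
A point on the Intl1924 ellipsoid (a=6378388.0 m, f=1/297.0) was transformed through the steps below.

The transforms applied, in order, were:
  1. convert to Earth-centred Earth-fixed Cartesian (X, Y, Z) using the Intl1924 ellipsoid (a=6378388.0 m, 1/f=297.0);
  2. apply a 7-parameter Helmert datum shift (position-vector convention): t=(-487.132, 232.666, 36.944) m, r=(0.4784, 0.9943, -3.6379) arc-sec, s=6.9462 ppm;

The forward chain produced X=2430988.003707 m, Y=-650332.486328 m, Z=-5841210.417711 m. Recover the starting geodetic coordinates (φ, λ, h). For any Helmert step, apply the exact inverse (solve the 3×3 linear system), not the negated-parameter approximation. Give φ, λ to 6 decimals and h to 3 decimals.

φ=-66.828535°, λ=-14.978307°, h=156.993 m

start: X=2430988.0037, Y=-650332.4863, Z=-5841210.4177 m
→ Helmert⁻¹: X=2431497.8772, Y=-650531.2968, Z=-5841193.5577
→ geod (Bowring, a=6378388.000): φ=-66.82853500°, λ=-14.97830700°, h=156.9930 m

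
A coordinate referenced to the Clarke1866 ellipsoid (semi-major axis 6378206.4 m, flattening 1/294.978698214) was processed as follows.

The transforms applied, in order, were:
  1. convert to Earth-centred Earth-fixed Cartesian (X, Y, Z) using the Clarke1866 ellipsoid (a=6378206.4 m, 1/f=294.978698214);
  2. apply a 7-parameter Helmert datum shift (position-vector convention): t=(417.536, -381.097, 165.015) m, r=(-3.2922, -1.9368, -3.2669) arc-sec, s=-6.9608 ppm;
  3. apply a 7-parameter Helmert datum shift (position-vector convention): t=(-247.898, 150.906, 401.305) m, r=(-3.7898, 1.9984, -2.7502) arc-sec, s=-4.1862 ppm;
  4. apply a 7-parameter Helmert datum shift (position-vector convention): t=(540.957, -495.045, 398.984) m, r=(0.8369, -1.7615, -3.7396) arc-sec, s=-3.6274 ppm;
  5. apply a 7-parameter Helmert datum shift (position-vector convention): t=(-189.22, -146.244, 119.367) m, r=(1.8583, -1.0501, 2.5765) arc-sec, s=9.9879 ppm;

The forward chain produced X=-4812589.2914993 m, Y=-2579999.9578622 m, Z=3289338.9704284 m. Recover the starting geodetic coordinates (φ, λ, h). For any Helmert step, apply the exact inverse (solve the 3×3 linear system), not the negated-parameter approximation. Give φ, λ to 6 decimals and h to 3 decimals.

start: X=-4812589.2915, Y=-2579999.9579, Z=3289338.9704 m
→ Helmert⁻¹: X=-4812367.4847, Y=-2579738.2008, Z=3289234.4929
→ Helmert⁻¹: X=-4812851.0495, Y=-2579326.4248, Z=3288899.0059
→ Helmert⁻¹: X=-4812620.7631, Y=-2579612.7170, Z=3288417.4437
→ Helmert⁻¹: X=-4813000.0723, Y=-2579378.2881, Z=3288279.3416
→ geod (Bowring, a=6378206.400): φ=31.22781600°, λ=-151.81229600°, h=1809.9650 m

φ=31.227816°, λ=-151.812296°, h=1809.965 m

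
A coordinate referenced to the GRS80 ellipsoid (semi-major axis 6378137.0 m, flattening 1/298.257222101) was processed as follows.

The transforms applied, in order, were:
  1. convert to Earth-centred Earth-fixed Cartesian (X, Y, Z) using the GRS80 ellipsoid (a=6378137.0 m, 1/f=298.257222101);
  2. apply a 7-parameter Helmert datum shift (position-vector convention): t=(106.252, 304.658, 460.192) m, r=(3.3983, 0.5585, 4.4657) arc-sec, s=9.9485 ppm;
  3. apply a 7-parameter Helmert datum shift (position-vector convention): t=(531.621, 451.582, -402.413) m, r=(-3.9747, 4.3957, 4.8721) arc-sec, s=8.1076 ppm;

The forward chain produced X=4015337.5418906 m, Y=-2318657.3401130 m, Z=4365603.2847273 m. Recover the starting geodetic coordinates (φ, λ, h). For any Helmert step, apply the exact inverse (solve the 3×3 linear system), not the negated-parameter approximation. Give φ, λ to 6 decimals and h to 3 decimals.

start: X=4015337.5419, Y=-2318657.3401, Z=4365603.2847 m
→ Helmert⁻¹: X=4014625.5443, Y=-2319269.0803, Z=4366011.1636
→ Helmert⁻¹: X=4014417.3144, Y=-2319565.6513, Z=4365556.6270
→ geod (Bowring, a=6378137.000): φ=43.46894400°, λ=-30.01970000°, h=142.9290 m

φ=43.468944°, λ=-30.019700°, h=142.929 m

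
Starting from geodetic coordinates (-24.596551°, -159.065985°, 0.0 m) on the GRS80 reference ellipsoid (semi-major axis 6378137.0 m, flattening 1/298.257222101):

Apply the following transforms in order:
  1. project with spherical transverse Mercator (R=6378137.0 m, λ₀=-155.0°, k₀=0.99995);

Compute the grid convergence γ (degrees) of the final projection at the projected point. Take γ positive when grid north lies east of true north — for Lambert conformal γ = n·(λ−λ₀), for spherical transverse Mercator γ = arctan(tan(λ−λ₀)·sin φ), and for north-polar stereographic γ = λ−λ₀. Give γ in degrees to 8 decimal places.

1.69472117

start: φ=-24.596551°, λ=-159.065985°, h=0.000 m
→ into tm (λ₀=-155.0°): φ=-24.59655100°, λ−λ₀=-4.06598500°
convergence γ = 1.69472117°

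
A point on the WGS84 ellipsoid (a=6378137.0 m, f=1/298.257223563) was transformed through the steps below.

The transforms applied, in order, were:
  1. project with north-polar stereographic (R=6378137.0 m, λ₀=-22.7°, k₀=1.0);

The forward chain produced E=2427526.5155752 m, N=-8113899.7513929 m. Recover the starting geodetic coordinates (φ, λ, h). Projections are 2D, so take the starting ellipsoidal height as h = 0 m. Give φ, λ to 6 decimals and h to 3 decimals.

start: E=2427526.5156, N=-8113899.7514 m
→ stereo⁻¹: φ=22.83736800°, λ=-6.04380400°

φ=22.837368°, λ=-6.043804°, h=0.000 m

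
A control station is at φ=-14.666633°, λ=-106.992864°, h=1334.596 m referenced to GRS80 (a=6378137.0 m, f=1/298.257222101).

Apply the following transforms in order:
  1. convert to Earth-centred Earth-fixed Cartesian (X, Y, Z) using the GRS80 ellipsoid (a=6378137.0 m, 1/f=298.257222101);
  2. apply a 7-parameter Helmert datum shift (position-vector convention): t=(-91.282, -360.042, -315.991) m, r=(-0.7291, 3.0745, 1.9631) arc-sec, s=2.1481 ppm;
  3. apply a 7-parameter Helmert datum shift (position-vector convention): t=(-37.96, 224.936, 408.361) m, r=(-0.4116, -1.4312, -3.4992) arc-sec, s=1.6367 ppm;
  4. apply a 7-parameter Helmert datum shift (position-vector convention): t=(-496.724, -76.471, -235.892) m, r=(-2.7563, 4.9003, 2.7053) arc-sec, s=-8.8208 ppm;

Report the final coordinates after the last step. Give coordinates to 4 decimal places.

X=-1804687.2015 m, Y=-5903643.0503 m, Z=-1604747.9242 m

start: φ=-14.666633°, λ=-106.992864°, h=1334.596 m
→ ECEF (a=6378137.000, f=1/298.257222101): X=-1804052.8749, Y=-5903420.6582, Z=-1604781.2550
→ Helmert 7p (PV): X=-1804115.7673, Y=-5903816.2237, Z=-1605052.9353
→ Helmert 7p (PV): X=-1804245.6992, Y=-5903573.5472, Z=-1604647.9384
→ Helmert 7p (PV): X=-1804687.2015, Y=-5903643.0503, Z=-1604747.9242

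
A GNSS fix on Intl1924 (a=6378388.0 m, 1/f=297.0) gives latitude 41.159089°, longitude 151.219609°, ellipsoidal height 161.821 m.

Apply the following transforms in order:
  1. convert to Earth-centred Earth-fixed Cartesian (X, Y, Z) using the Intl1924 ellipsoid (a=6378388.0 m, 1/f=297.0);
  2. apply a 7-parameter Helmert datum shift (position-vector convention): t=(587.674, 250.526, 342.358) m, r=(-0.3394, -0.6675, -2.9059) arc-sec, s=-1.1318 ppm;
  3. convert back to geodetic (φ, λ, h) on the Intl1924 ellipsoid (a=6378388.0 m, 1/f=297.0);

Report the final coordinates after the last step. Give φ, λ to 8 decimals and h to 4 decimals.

φ=41.16353935°, λ=151.21282030°, h=82.9181 m

start: φ=41.159089°, λ=151.219609°, h=161.821 m
→ ECEF (a=6378388.000, f=1/297.0): X=-4215233.7769, Y=2315466.0980, Z=4175918.6328
→ Helmert 7p (PV): X=-4214622.2252, Y=2315780.2597, Z=4176238.8135
→ geod (Bowring, a=6378388.000): φ=41.16353935°, λ=151.21282030°, h=82.9181 m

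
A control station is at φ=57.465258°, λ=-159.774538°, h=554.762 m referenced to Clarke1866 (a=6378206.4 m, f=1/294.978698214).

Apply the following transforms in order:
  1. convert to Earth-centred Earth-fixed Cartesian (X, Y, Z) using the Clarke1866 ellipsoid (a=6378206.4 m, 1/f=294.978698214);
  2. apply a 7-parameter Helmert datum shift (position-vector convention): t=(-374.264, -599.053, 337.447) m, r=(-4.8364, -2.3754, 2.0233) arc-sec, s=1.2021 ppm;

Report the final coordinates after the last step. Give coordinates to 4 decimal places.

start: φ=57.465258°, λ=-159.774538°, h=554.762 m
→ ECEF (a=6378206.400, f=1/294.978698214): X=-3226807.3715, Y=-1188862.3106, Z=5354210.3366
→ Helmert 7p (PV): X=-3227235.5132, Y=-1189368.9021, Z=5354544.9350

X=-3227235.5132 m, Y=-1189368.9021 m, Z=5354544.9350 m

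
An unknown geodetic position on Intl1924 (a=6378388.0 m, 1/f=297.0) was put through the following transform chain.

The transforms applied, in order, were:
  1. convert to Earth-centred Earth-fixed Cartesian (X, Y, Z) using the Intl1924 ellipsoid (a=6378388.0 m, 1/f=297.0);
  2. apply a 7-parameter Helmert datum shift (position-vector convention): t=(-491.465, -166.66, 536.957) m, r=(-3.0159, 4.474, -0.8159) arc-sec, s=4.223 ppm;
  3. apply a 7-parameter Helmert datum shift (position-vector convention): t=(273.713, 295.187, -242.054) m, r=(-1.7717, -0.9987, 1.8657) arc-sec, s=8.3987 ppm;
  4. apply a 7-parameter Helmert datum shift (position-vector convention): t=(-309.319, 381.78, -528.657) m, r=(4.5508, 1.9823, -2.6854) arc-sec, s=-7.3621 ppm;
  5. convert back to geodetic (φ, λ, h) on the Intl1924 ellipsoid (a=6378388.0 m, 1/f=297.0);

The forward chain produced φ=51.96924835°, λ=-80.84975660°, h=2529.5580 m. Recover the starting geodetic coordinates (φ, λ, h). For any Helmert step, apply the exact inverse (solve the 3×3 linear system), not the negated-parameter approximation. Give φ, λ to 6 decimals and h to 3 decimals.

start: φ=51.969248°, λ=-80.849757°, h=2529.558 m
→ ECEF (a=6378388.000, f=1/297.0): X=626459.3615, Y=-3889274.3203, Z=5002786.9646
→ Helmert⁻¹: X=626775.8485, Y=-3889566.1859, Z=5003444.2955
→ Helmert⁻¹: X=626485.9157, Y=-3889877.3483, Z=5003607.8801
→ Helmert⁻¹: X=626881.6013, Y=-3889764.9339, Z=5003006.5185
→ geod (Bowring, a=6378388.000): φ=51.96656100°, λ=-80.84482900°, h=3042.2930 m

φ=51.966561°, λ=-80.844829°, h=3042.293 m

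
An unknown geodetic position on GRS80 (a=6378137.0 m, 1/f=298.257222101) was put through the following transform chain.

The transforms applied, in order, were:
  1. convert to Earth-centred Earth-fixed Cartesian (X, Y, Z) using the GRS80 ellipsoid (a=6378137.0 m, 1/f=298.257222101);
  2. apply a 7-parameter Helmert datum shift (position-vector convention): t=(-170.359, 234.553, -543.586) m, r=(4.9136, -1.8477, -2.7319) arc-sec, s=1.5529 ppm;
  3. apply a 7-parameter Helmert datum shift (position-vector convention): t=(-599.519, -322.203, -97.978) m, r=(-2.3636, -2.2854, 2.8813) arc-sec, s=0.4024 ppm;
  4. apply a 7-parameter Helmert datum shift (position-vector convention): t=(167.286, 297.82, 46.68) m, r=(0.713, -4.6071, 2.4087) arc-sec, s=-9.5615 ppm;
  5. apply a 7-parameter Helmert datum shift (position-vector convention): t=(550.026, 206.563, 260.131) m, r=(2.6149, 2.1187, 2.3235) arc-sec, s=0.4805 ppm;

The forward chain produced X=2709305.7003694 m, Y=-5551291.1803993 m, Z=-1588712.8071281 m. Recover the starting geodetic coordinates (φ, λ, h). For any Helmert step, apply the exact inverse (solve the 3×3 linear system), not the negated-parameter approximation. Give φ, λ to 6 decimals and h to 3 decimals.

φ=-14.512008°, λ=-63.988549°, h=1722.308 m

start: X=2709305.7004, Y=-5551291.1804, Z=-1588712.8071 m
→ Helmert⁻¹: X=2708708.1571, Y=-5551545.7313, Z=-1588873.9723
→ Helmert⁻¹: X=2708466.4441, Y=-5551933.7571, Z=-1588977.1494
→ Helmert⁻¹: X=2708969.7169, Y=-5551628.9535, Z=-1588972.1636
→ Helmert⁻¹: X=2709195.1731, Y=-5551856.8393, Z=-1588318.1244
→ geod (Bowring, a=6378137.000): φ=-14.51200800°, λ=-63.98854900°, h=1722.3080 m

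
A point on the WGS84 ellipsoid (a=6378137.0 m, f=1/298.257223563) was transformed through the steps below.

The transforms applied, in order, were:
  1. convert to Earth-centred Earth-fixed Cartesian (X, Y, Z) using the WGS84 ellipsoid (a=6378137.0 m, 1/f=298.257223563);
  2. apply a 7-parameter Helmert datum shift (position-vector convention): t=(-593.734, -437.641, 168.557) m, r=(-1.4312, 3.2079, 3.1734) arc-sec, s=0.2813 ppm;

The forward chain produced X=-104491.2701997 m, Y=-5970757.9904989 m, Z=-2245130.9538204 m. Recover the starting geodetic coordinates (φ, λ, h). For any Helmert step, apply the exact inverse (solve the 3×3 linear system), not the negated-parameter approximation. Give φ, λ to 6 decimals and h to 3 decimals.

start: X=-104491.2702, Y=-5970757.9905, Z=-2245130.9538 m
→ Helmert⁻¹: X=-103954.4402, Y=-5970301.4911, Z=-2245341.9218
→ geod (Bowring, a=6378137.000): φ=-20.73470400°, λ=-90.99752900°, h=3933.4530 m

φ=-20.734704°, λ=-90.997529°, h=3933.453 m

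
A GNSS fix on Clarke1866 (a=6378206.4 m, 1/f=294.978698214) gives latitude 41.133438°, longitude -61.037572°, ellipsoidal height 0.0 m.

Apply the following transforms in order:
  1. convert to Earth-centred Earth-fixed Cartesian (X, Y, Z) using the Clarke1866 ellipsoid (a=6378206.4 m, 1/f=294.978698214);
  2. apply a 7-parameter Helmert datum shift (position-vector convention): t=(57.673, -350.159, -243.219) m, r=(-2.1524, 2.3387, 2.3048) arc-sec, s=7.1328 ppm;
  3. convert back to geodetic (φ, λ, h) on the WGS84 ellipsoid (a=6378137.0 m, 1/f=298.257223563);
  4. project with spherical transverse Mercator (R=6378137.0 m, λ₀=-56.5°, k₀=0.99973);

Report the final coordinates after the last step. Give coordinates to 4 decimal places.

E=-380431.7612 m, N=4587019.6042 m

start: φ=41.133438°, λ=-61.037572°, h=0.000 m
→ ECEF (a=6378206.400, f=1/294.978698214): X=2329652.4034, Y=-4209311.5439, Z=4173396.4770
→ Helmert 7p (PV): X=2329821.0482, Y=-4209622.1451, Z=4173200.5364
→ geod (Bowring, a=6378137.000): φ=41.12789401°, λ=-61.03760595°, h=103.9732 m
→ tm (R=6378137.0, λ₀=-56.5°): E=-380431.7612, N=4587019.6042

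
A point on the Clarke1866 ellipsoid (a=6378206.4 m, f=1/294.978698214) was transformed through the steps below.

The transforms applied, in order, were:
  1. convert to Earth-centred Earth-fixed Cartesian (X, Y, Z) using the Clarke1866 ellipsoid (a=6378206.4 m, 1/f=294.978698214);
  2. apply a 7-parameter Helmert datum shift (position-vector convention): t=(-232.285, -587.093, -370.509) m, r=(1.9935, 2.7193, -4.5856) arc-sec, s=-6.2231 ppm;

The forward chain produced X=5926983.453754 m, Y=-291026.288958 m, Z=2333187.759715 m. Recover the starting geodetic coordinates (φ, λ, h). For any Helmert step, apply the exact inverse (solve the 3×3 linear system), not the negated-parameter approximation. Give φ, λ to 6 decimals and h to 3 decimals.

start: X=5926983.4538, Y=-291026.2890, Z=2333187.7597 m
→ Helmert⁻¹: X=5927228.3124, Y=-290286.6773, Z=2333653.7382
→ geod (Bowring, a=6378206.400): φ=21.59987600°, λ=-2.80382700°, h=1397.5310 m

φ=21.599876°, λ=-2.803827°, h=1397.531 m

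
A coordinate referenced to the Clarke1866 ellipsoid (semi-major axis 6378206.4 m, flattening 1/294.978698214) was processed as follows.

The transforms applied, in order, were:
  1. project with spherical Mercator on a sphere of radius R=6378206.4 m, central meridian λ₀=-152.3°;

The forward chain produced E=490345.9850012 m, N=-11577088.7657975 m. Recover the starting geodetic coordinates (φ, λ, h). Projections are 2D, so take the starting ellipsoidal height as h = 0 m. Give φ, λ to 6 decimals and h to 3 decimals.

start: E=490345.9850, N=-11577088.7658 m
→ merc⁻¹: φ=-71.50434000°, λ=-147.89519500°

φ=-71.504340°, λ=-147.895195°, h=0.000 m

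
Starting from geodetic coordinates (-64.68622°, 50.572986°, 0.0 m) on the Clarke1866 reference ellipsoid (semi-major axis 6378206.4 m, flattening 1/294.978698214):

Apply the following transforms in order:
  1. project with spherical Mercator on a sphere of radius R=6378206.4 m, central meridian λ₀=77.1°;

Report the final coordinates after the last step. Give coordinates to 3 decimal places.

start: φ=-64.686220°, λ=50.572986°, h=0.000 m
→ merc (R=6378206.4, λ₀=77.1°): E=-2953005.8218, N=-9526305.3136

E=-2953005.822 m, N=-9526305.314 m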